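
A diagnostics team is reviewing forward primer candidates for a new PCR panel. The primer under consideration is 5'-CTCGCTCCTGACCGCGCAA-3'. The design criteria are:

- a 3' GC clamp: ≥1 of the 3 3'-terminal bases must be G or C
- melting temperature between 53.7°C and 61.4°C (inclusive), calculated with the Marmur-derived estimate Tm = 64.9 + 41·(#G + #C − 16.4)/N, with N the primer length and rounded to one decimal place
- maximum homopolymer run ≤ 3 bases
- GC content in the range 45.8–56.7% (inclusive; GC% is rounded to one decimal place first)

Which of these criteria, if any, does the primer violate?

Base counts: A=3, T=3, G=4, C=9 (length 19).
GC clamp: 3' end CAA has 1 G/C ✓
Tm: Tm = 64.9 + 41·(13 − 16.4)/19 = 57.6°C ✓
homopolymer run: longest run = 2 ✓
GC content: GC 13/19 = 68.4%, outside 45.8–56.7% ✗

Fails: GC content.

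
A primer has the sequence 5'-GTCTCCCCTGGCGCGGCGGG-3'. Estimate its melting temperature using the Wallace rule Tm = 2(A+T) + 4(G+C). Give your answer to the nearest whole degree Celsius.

Base counts: A=0, T=3, G=9, C=8 (length 20).
Tm = 2·(0+3) + 4·(9+8) = 2·3 + 4·17 = 6 + 68 = 74°C.

74°C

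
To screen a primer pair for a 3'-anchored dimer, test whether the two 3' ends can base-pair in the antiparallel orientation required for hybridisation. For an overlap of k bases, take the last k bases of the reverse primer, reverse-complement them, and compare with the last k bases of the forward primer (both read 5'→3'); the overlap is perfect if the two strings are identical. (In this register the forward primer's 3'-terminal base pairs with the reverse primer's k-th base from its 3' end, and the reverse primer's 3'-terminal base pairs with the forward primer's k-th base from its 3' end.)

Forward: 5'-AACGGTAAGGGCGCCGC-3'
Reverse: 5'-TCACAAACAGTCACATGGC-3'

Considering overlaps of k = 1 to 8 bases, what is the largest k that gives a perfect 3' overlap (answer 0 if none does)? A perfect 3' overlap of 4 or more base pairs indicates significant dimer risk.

Last 8 bases (5'→3') — forward …GGCGCCGC, reverse …CACATGGC.
Reverse complement of the reverse primer's last 8 bases: GCCATGTG; its first k bases are the reverse complement of the reverse primer's last k bases, so a perfect k-base overlap needs the forward primer's last k bases to equal them.
Comparing (forward last k vs required): k=1: C vs G ✗; k=2: GC vs GC ✓; k=3: CGC vs GCC ✗; k=4: CCGC vs GCCA ✗; k=5: GCCGC vs GCCAT ✗; k=6: CGCCGC vs GCCATG ✗; k=7: GCGCCGC vs GCCATGT ✗; k=8: GGCGCCGC vs GCCATGTG ✗.
Only k = 2 is perfect, so the longest perfect 3' overlap is 2.

Longest perfect overlap: 2 complementary base pairs; below the dimer-risk threshold (threshold 4).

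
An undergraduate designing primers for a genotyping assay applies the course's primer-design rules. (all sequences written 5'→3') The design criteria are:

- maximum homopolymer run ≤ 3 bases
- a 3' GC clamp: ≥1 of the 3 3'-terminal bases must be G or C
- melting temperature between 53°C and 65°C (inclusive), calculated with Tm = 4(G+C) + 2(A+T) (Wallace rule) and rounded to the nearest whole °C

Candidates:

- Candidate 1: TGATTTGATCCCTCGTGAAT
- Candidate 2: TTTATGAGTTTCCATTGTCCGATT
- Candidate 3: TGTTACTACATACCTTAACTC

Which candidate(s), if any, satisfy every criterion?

Candidate 1 (20 nt, A=4 T=8 G=4 C=4): longest run = 3 ✓; 3' end AAT has 0 G/C, need ≥1 ✗; Tm = 2·12 + 4·8 = 56°C ✓ — fails.
Candidate 2 (24 nt, A=4 T=12 G=4 C=4): longest run = 3 ✓; 3' end ATT has 0 G/C, need ≥1 ✗; Tm = 2·16 + 4·8 = 64°C ✓ — fails.
Candidate 3 (21 nt, A=6 T=8 G=1 C=6): longest run = 2 ✓; 3' end CTC has 2 G/C ✓; Tm = 2·14 + 4·7 = 56°C ✓ — passes.

Candidate 3 only.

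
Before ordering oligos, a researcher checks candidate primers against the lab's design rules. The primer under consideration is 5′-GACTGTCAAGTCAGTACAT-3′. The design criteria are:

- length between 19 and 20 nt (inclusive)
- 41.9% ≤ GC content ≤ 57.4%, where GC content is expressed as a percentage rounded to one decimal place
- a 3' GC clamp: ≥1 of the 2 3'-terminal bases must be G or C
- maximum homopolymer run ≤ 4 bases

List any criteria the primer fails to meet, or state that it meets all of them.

Base counts: A=6, T=5, G=4, C=4 (length 19).
length: length 19 ✓
GC content: GC 8/19 = 42.1% ✓
GC clamp: 3' end AT has 0 G/C, need ≥1 ✗
homopolymer run: longest run = 2 ✓

Fails: GC clamp.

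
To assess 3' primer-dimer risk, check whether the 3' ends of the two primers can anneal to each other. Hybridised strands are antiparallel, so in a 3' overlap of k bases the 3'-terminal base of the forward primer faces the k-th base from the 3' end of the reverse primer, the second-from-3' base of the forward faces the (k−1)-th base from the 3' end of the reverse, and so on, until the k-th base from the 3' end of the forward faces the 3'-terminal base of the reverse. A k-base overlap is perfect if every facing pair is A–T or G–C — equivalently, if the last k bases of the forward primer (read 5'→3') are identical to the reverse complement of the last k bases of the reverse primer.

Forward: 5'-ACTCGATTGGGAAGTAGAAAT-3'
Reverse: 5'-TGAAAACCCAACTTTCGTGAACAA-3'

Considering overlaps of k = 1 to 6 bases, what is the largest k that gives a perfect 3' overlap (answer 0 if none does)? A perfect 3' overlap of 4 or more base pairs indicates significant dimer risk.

Longest perfect overlap: 1 complementary base pair; below the dimer-risk threshold (threshold 4).

Last 6 bases (5'→3') — forward …AGAAAT, reverse …GAACAA.
Reverse complement of the reverse primer's last 6 bases: TTGTTC; its first k bases are the reverse complement of the reverse primer's last k bases, so a perfect k-base overlap needs the forward primer's last k bases to equal them.
Comparing (forward last k vs required): k=1: T vs T ✓; k=2: AT vs TT ✗; k=3: AAT vs TTG ✗; k=4: AAAT vs TTGT ✗; k=5: GAAAT vs TTGTT ✗; k=6: AGAAAT vs TTGTTC ✗.
Only k = 1 is perfect, so the longest perfect 3' overlap is 1.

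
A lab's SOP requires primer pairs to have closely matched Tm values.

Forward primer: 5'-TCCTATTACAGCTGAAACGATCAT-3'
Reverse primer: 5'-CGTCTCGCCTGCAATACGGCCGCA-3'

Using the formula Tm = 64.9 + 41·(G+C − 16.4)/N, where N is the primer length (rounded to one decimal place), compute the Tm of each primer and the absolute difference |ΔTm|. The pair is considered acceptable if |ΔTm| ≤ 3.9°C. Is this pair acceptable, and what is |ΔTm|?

Forward: G+C = 9, N = 24 → Tm = 64.9 + 41·(9 − 16.4)/24 = 52.3°C.
Reverse: G+C = 16, N = 24 → Tm = 64.9 + 41·(16 − 16.4)/24 = 64.2°C.
|ΔTm| = |52.3 − 64.2| = 11.9°C, > 3.9°C.

|ΔTm| = 11.9°C; the pair is not acceptable.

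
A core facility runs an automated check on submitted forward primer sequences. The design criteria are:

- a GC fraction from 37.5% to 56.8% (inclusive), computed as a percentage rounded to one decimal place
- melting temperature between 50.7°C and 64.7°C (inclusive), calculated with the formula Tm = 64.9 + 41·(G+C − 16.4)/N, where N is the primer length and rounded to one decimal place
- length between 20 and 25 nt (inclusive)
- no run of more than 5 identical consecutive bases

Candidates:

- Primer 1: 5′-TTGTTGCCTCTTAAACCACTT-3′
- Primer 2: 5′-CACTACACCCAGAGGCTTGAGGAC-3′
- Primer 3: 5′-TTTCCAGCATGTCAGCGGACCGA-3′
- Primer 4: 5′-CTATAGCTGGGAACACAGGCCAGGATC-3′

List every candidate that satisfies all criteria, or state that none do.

Primer 1 (21 nt, A=4 T=9 G=2 C=6): GC 8/21 = 38.1% ✓; Tm = 64.9 + 41·(8 − 16.4)/21 = 48.5°C, outside 50.7–64.7°C ✗; length 21 ✓; longest run = 3 ✓ — fails.
Primer 2 (24 nt, A=7 T=3 G=6 C=8): GC 14/24 = 58.3%, outside 37.5–56.8% ✗; Tm = 64.9 + 41·(14 − 16.4)/24 = 60.8°C ✓; length 24 ✓; longest run = 3 ✓ — fails.
Primer 3 (23 nt, A=5 T=5 G=6 C=7): GC 13/23 = 56.5% ✓; Tm = 64.9 + 41·(13 − 16.4)/23 = 58.8°C ✓; length 23 ✓; longest run = 3 ✓ — passes.
Primer 4 (27 nt, A=8 T=4 G=8 C=7): GC 15/27 = 55.6% ✓; Tm = 64.9 + 41·(15 − 16.4)/27 = 62.8°C ✓; length 27, outside 20–25 ✗; longest run = 3 ✓ — fails.

Primer 3 only.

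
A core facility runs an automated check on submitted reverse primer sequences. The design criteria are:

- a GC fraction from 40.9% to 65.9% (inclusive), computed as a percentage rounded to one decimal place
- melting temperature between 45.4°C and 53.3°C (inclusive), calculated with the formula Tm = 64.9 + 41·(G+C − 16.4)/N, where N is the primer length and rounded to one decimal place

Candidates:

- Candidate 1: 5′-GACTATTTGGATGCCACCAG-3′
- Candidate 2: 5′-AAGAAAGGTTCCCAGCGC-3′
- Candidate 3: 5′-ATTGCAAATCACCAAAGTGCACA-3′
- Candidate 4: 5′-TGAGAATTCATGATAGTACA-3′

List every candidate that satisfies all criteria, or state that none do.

Candidate 1 and Candidate 2.

Candidate 1 (20 nt, A=5 T=5 G=5 C=5): GC 10/20 = 50.0% ✓; Tm = 64.9 + 41·(10 − 16.4)/20 = 51.8°C ✓ — passes.
Candidate 2 (18 nt, A=6 T=2 G=5 C=5): GC 10/18 = 55.6% ✓; Tm = 64.9 + 41·(10 − 16.4)/18 = 50.3°C ✓ — passes.
Candidate 3 (23 nt, A=10 T=4 G=3 C=6): GC 9/23 = 39.1%, outside 40.9–65.9% ✗; Tm = 64.9 + 41·(9 − 16.4)/23 = 51.7°C ✓ — fails.
Candidate 4 (20 nt, A=8 T=6 G=4 C=2): GC 6/20 = 30.0%, outside 40.9–65.9% ✗; Tm = 64.9 + 41·(6 − 16.4)/20 = 43.6°C, outside 45.4–53.3°C ✗ — fails.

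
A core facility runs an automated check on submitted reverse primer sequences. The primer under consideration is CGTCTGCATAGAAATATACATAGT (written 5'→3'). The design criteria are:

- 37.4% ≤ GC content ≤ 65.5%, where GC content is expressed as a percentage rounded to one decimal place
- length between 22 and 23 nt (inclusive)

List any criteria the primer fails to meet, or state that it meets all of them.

Fails: GC content, length.

Base counts: A=9, T=7, G=4, C=4 (length 24).
GC content: GC 8/24 = 33.3%, outside 37.4–65.5% ✗
length: length 24, outside 22–23 ✗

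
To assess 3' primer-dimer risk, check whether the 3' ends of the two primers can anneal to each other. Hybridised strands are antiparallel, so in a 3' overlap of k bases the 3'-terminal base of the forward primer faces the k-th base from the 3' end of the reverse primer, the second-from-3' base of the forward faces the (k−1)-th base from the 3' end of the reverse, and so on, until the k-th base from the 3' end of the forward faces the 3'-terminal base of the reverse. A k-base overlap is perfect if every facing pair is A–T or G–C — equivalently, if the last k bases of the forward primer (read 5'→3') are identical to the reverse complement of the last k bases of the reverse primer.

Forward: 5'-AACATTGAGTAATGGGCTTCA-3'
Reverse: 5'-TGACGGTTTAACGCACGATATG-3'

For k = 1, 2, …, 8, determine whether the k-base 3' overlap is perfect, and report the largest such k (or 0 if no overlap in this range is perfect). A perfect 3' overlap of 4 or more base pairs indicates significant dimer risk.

Longest perfect overlap: 2 complementary base pairs; below the dimer-risk threshold (threshold 4).

Last 8 bases (5'→3') — forward …GGGCTTCA, reverse …ACGATATG.
Reverse complement of the reverse primer's last 8 bases: CATATCGT; its first k bases are the reverse complement of the reverse primer's last k bases, so a perfect k-base overlap needs the forward primer's last k bases to equal them.
Comparing (forward last k vs required): k=1: A vs C ✗; k=2: CA vs CA ✓; k=3: TCA vs CAT ✗; k=4: TTCA vs CATA ✗; k=5: CTTCA vs CATAT ✗; k=6: GCTTCA vs CATATC ✗; k=7: GGCTTCA vs CATATCG ✗; k=8: GGGCTTCA vs CATATCGT ✗.
Only k = 2 is perfect, so the longest perfect 3' overlap is 2.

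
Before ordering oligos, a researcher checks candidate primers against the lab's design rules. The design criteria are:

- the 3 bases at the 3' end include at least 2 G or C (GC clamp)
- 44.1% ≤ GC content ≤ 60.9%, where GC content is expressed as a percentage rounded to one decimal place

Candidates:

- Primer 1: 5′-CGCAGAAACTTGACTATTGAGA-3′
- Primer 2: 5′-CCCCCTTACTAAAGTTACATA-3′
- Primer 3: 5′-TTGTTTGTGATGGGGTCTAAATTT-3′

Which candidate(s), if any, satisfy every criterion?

None of the candidates satisfy all criteria.

Primer 1 (22 nt, A=8 T=5 G=5 C=4): 3' end AGA has 1 G/C, need ≥2 ✗; GC 9/22 = 40.9%, outside 44.1–60.9% ✗ — fails.
Primer 2 (21 nt, A=7 T=6 G=1 C=7): 3' end ATA has 0 G/C, need ≥2 ✗; GC 8/21 = 38.1%, outside 44.1–60.9% ✗ — fails.
Primer 3 (24 nt, A=4 T=12 G=7 C=1): 3' end TTT has 0 G/C, need ≥2 ✗; GC 8/24 = 33.3%, outside 44.1–60.9% ✗ — fails.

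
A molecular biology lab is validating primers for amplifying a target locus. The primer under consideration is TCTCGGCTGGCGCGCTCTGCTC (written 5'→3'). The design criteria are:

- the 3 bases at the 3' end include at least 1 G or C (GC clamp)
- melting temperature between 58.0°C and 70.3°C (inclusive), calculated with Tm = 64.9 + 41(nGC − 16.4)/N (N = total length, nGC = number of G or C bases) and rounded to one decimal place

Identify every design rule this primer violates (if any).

Meets all criteria.

Base counts: A=0, T=6, G=7, C=9 (length 22).
GC clamp: 3' end CTC has 2 G/C ✓
Tm: Tm = 64.9 + 41·(16 − 16.4)/22 = 64.2°C ✓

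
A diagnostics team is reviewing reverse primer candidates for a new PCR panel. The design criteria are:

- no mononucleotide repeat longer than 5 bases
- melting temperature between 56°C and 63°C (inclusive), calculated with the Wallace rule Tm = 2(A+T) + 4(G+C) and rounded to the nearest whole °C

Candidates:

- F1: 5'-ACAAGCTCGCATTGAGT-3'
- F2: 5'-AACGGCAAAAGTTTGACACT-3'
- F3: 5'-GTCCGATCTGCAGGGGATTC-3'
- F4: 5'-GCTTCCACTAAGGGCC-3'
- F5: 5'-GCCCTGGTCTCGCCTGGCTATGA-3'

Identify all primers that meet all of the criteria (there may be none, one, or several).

F2 only.

F1 (17 nt, A=5 T=4 G=4 C=4): longest run = 2 ✓; Tm = 2·9 + 4·8 = 50°C, outside 56–63°C ✗ — fails.
F2 (20 nt, A=8 T=4 G=4 C=4): longest run = 4 ✓; Tm = 2·12 + 4·8 = 56°C ✓ — passes.
F3 (20 nt, A=3 T=5 G=7 C=5): longest run = 4 ✓; Tm = 2·8 + 4·12 = 64°C, outside 56–63°C ✗ — fails.
F4 (16 nt, A=3 T=3 G=4 C=6): longest run = 3 ✓; Tm = 2·6 + 4·10 = 52°C, outside 56–63°C ✗ — fails.
F5 (23 nt, A=2 T=6 G=7 C=8): longest run = 3 ✓; Tm = 2·8 + 4·15 = 76°C, outside 56–63°C ✗ — fails.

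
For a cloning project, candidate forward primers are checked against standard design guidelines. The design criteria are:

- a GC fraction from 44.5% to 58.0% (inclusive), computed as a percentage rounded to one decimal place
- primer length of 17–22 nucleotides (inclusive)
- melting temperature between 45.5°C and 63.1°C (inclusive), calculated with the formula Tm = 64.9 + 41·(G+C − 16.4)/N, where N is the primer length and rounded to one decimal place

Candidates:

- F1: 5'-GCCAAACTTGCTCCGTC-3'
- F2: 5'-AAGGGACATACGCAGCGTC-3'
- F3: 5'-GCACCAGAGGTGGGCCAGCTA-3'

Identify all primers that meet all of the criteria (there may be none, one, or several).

F2 only.

F1 (17 nt, A=3 T=4 G=3 C=7): GC 10/17 = 58.8%, outside 44.5–58.0% ✗; length 17 ✓; Tm = 64.9 + 41·(10 − 16.4)/17 = 49.5°C ✓ — fails.
F2 (19 nt, A=6 T=2 G=6 C=5): GC 11/19 = 57.9% ✓; length 19 ✓; Tm = 64.9 + 41·(11 − 16.4)/19 = 53.2°C ✓ — passes.
F3 (21 nt, A=5 T=2 G=8 C=6): GC 14/21 = 66.7%, outside 44.5–58.0% ✗; length 21 ✓; Tm = 64.9 + 41·(14 − 16.4)/21 = 60.2°C ✓ — fails.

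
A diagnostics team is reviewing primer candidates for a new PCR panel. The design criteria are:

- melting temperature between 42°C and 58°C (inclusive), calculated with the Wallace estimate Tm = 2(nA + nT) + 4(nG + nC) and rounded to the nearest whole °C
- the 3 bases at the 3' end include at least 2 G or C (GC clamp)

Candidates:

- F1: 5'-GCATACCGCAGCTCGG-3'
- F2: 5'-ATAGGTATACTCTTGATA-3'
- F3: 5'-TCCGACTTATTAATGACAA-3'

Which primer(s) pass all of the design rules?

F1 (16 nt, A=3 T=2 G=5 C=6): Tm = 2·5 + 4·11 = 54°C ✓; 3' end CGG has 3 G/C ✓ — passes.
F2 (18 nt, A=6 T=7 G=3 C=2): Tm = 2·13 + 4·5 = 46°C ✓; 3' end ATA has 0 G/C, need ≥2 ✗ — fails.
F3 (19 nt, A=7 T=6 G=2 C=4): Tm = 2·13 + 4·6 = 50°C ✓; 3' end CAA has 1 G/C, need ≥2 ✗ — fails.

F1 only.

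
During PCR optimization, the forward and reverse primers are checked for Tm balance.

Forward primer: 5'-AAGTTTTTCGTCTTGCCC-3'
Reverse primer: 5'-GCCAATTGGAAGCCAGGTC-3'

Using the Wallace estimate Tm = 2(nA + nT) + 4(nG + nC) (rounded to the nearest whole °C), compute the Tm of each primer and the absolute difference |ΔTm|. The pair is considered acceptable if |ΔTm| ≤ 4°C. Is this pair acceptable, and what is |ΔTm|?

Forward: A=2 T=8 G=3 C=5 → Tm = 2·10 + 4·8 = 52°C.
Reverse: A=5 T=3 G=6 C=5 → Tm = 2·8 + 4·11 = 60°C.
|ΔTm| = |52 − 60| = 8°C, > 4°C.

|ΔTm| = 8°C; the pair is not acceptable.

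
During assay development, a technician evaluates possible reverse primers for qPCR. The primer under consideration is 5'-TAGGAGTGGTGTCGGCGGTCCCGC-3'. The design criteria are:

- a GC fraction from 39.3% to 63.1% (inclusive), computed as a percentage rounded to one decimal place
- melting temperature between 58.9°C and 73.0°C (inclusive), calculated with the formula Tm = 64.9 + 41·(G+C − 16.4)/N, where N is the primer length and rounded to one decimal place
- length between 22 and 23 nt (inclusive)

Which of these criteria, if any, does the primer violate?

Base counts: A=2, T=5, G=11, C=6 (length 24).
GC content: GC 17/24 = 70.8%, outside 39.3–63.1% ✗
Tm: Tm = 64.9 + 41·(17 − 16.4)/24 = 65.9°C ✓
length: length 24, outside 22–23 ✗

Fails: GC content, length.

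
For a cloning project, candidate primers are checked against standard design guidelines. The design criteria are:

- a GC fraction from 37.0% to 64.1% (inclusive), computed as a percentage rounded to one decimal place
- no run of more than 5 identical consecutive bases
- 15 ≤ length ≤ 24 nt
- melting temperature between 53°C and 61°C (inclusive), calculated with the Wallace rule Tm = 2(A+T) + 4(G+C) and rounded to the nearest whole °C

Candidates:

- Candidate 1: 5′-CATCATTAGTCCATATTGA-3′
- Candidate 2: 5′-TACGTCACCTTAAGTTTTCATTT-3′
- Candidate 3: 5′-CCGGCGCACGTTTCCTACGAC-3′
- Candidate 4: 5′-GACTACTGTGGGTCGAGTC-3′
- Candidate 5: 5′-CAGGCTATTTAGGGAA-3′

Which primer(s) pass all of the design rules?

Candidate 4 only.

Candidate 1 (19 nt, A=6 T=7 G=2 C=4): GC 6/19 = 31.6%, outside 37.0–64.1% ✗; longest run = 2 ✓; length 19 ✓; Tm = 2·13 + 4·6 = 50°C, outside 53–61°C ✗ — fails.
Candidate 2 (23 nt, A=5 T=11 G=2 C=5): GC 7/23 = 30.4%, outside 37.0–64.1% ✗; longest run = 4 ✓; length 23 ✓; Tm = 2·16 + 4·7 = 60°C ✓ — fails.
Candidate 3 (21 nt, A=3 T=4 G=5 C=9): GC 14/21 = 66.7%, outside 37.0–64.1% ✗; longest run = 3 ✓; length 21 ✓; Tm = 2·7 + 4·14 = 70°C, outside 53–61°C ✗ — fails.
Candidate 4 (19 nt, A=3 T=5 G=7 C=4): GC 11/19 = 57.9% ✓; longest run = 3 ✓; length 19 ✓; Tm = 2·8 + 4·11 = 60°C ✓ — passes.
Candidate 5 (16 nt, A=5 T=4 G=5 C=2): GC 7/16 = 43.8% ✓; longest run = 3 ✓; length 16 ✓; Tm = 2·9 + 4·7 = 46°C, outside 53–61°C ✗ — fails.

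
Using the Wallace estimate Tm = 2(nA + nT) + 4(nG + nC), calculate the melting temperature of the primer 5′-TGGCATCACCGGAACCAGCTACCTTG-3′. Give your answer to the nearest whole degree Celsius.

82°C

Base counts: A=6, T=5, G=6, C=9 (length 26).
Tm = 2·(6+5) + 4·(6+9) = 2·11 + 4·15 = 22 + 60 = 82°C.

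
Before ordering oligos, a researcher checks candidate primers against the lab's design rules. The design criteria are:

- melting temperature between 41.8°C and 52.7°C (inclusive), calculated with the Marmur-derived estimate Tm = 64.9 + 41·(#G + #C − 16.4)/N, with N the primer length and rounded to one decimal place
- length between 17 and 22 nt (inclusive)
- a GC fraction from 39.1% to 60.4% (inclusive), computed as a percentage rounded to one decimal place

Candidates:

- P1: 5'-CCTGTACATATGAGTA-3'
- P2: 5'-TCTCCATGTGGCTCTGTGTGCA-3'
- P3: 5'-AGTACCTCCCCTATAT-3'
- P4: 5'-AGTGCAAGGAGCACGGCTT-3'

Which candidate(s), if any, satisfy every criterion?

P1 (16 nt, A=5 T=5 G=3 C=3): Tm = 64.9 + 41·(6 − 16.4)/16 = 38.3°C, outside 41.8–52.7°C ✗; length 16, outside 17–22 ✗; GC 6/16 = 37.5%, outside 39.1–60.4% ✗ — fails.
P2 (22 nt, A=2 T=8 G=6 C=6): Tm = 64.9 + 41·(12 − 16.4)/22 = 56.7°C, outside 41.8–52.7°C ✗; length 22 ✓; GC 12/22 = 54.5% ✓ — fails.
P3 (16 nt, A=4 T=5 G=1 C=6): Tm = 64.9 + 41·(7 − 16.4)/16 = 40.8°C, outside 41.8–52.7°C ✗; length 16, outside 17–22 ✗; GC 7/16 = 43.8% ✓ — fails.
P4 (19 nt, A=5 T=3 G=7 C=4): Tm = 64.9 + 41·(11 − 16.4)/19 = 53.2°C, outside 41.8–52.7°C ✗; length 19 ✓; GC 11/19 = 57.9% ✓ — fails.

None of the candidates satisfy all criteria.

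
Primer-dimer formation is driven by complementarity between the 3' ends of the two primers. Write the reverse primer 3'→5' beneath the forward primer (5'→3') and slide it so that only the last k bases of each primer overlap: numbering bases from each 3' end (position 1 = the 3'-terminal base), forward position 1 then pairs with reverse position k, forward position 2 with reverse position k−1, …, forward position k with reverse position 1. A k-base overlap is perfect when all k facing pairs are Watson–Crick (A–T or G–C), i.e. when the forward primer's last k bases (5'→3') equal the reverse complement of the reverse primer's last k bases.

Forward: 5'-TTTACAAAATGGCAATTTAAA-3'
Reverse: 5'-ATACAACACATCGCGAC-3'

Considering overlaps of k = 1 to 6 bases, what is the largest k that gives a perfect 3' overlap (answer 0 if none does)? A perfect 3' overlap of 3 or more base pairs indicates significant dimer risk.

Longest perfect overlap: 0 complementary base pairs; below the dimer-risk threshold (threshold 3).

Last 6 bases (5'→3') — forward …TTTAAA, reverse …CGCGAC.
Reverse complement of the reverse primer's last 6 bases: GTCGCG; its first k bases are the reverse complement of the reverse primer's last k bases, so a perfect k-base overlap needs the forward primer's last k bases to equal them.
Comparing (forward last k vs required): k=1: A vs G ✗; k=2: AA vs GT ✗; k=3: AAA vs GTC ✗; k=4: TAAA vs GTCG ✗; k=5: TTAAA vs GTCGC ✗; k=6: TTTAAA vs GTCGCG ✗.
No overlap length from 1 to 6 is perfect, so the longest perfect 3' overlap is 0.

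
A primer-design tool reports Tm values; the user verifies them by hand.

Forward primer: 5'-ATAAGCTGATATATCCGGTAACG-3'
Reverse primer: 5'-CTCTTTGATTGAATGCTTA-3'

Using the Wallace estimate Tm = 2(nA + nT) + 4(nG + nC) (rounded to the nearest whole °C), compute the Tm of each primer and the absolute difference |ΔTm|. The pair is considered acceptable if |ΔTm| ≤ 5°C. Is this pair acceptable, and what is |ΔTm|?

Forward: A=8 T=6 G=5 C=4 → Tm = 2·14 + 4·9 = 64°C.
Reverse: A=4 T=9 G=3 C=3 → Tm = 2·13 + 4·6 = 50°C.
|ΔTm| = |64 − 50| = 14°C, > 5°C.

|ΔTm| = 14°C; the pair is not acceptable.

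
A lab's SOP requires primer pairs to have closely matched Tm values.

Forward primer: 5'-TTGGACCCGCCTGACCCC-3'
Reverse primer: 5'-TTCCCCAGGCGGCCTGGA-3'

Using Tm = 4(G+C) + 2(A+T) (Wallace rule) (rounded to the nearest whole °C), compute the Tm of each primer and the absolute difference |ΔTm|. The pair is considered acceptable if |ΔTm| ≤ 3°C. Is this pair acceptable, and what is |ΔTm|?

Forward: A=2 T=3 G=4 C=9 → Tm = 2·5 + 4·13 = 62°C.
Reverse: A=2 T=3 G=6 C=7 → Tm = 2·5 + 4·13 = 62°C.
|ΔTm| = |62 − 62| = 0°C, ≤ 3°C.

|ΔTm| = 0°C; the pair is acceptable.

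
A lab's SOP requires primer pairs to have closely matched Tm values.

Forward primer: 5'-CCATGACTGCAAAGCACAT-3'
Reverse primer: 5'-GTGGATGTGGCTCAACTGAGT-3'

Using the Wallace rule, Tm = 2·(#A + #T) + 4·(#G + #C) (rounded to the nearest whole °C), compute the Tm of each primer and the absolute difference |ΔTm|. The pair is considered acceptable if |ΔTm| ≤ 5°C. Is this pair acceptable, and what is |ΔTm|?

|ΔTm| = 8°C; the pair is not acceptable.

Forward: A=7 T=3 G=3 C=6 → Tm = 2·10 + 4·9 = 56°C.
Reverse: A=4 T=6 G=8 C=3 → Tm = 2·10 + 4·11 = 64°C.
|ΔTm| = |56 − 64| = 8°C, > 5°C.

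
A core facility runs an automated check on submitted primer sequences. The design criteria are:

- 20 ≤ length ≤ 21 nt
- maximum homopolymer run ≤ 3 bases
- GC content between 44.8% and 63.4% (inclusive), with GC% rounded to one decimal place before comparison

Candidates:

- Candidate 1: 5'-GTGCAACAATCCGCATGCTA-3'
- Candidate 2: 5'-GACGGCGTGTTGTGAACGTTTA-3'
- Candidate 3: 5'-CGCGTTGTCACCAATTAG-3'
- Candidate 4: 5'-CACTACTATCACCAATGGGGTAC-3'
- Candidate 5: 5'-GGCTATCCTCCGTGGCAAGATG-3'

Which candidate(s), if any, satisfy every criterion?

Candidate 1 only.

Candidate 1 (20 nt, A=6 T=4 G=4 C=6): length 20 ✓; longest run = 2 ✓; GC 10/20 = 50.0% ✓ — passes.
Candidate 2 (22 nt, A=4 T=7 G=8 C=3): length 22, outside 20–21 ✗; longest run = 3 ✓; GC 11/22 = 50.0% ✓ — fails.
Candidate 3 (18 nt, A=4 T=5 G=4 C=5): length 18, outside 20–21 ✗; longest run = 2 ✓; GC 9/18 = 50.0% ✓ — fails.
Candidate 4 (23 nt, A=7 T=5 G=4 C=7): length 23, outside 20–21 ✗; longest run = 4, exceeds 3 ✗; GC 11/23 = 47.8% ✓ — fails.
Candidate 5 (22 nt, A=4 T=5 G=7 C=6): length 22, outside 20–21 ✗; longest run = 2 ✓; GC 13/22 = 59.1% ✓ — fails.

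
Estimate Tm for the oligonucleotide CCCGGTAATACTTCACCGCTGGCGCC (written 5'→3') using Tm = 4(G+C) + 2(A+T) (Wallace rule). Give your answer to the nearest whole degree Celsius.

86°C

Base counts: A=4, T=5, G=6, C=11 (length 26).
Tm = 2·(4+5) + 4·(6+11) = 2·9 + 4·17 = 18 + 68 = 86°C.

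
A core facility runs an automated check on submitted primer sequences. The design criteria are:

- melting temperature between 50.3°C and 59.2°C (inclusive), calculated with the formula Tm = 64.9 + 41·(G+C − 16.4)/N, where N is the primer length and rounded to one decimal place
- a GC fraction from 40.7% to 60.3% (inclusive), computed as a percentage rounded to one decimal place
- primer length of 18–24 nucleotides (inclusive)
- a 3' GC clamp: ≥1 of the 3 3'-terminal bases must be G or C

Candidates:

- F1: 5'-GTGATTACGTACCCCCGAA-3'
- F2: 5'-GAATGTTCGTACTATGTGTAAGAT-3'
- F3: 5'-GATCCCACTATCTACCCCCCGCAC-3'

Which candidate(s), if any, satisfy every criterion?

F1 only.

F1 (19 nt, A=5 T=4 G=4 C=6): Tm = 64.9 + 41·(10 − 16.4)/19 = 51.1°C ✓; GC 10/19 = 52.6% ✓; length 19 ✓; 3' end GAA has 1 G/C ✓ — passes.
F2 (24 nt, A=7 T=9 G=6 C=2): Tm = 64.9 + 41·(8 − 16.4)/24 = 50.6°C ✓; GC 8/24 = 33.3%, outside 40.7–60.3% ✗; length 24 ✓; 3' end GAT has 1 G/C ✓ — fails.
F3 (24 nt, A=5 T=4 G=2 C=13): Tm = 64.9 + 41·(15 − 16.4)/24 = 62.5°C, outside 50.3–59.2°C ✗; GC 15/24 = 62.5%, outside 40.7–60.3% ✗; length 24 ✓; 3' end CAC has 2 G/C ✓ — fails.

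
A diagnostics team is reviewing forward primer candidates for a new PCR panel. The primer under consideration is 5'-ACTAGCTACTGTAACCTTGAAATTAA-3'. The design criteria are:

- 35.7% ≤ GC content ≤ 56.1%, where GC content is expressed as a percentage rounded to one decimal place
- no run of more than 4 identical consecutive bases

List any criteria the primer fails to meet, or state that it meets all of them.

Fails: GC content.

Base counts: A=10, T=8, G=3, C=5 (length 26).
GC content: GC 8/26 = 30.8%, outside 35.7–56.1% ✗
homopolymer run: longest run = 3 ✓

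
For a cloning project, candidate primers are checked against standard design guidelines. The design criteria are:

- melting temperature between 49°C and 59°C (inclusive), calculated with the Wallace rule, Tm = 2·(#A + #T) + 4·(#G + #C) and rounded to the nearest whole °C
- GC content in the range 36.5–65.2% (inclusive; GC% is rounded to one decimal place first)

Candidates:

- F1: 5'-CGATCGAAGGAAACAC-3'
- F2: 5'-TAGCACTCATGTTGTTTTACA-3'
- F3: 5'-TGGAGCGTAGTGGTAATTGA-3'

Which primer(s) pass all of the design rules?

F1 (16 nt, A=7 T=1 G=4 C=4): Tm = 2·8 + 4·8 = 48°C, outside 49–59°C ✗; GC 8/16 = 50.0% ✓ — fails.
F2 (21 nt, A=5 T=9 G=3 C=4): Tm = 2·14 + 4·7 = 56°C ✓; GC 7/21 = 33.3%, outside 36.5–65.2% ✗ — fails.
F3 (20 nt, A=5 T=6 G=8 C=1): Tm = 2·11 + 4·9 = 58°C ✓; GC 9/20 = 45.0% ✓ — passes.

F3 only.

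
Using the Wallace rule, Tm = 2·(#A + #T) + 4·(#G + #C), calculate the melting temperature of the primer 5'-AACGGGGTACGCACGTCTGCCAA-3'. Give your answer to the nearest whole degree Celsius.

74°C

Base counts: A=6, T=3, G=7, C=7 (length 23).
Tm = 2·(6+3) + 4·(7+7) = 2·9 + 4·14 = 18 + 56 = 74°C.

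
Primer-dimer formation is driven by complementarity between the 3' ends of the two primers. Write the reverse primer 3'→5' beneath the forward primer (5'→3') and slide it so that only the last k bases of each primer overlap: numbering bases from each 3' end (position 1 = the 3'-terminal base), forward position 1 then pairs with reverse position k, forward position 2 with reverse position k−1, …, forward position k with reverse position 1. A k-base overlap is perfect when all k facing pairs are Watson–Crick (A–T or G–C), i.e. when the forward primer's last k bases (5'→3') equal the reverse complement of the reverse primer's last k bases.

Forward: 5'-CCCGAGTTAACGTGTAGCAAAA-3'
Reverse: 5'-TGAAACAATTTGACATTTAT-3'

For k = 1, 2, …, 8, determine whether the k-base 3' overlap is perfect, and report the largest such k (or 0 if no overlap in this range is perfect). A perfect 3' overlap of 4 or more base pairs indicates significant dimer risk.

Last 8 bases (5'→3') — forward …TAGCAAAA, reverse …ACATTTAT.
Reverse complement of the reverse primer's last 8 bases: ATAAATGT; its first k bases are the reverse complement of the reverse primer's last k bases, so a perfect k-base overlap needs the forward primer's last k bases to equal them.
Comparing (forward last k vs required): k=1: A vs A ✓; k=2: AA vs AT ✗; k=3: AAA vs ATA ✗; k=4: AAAA vs ATAA ✗; k=5: CAAAA vs ATAAA ✗; k=6: GCAAAA vs ATAAAT ✗; k=7: AGCAAAA vs ATAAATG ✗; k=8: TAGCAAAA vs ATAAATGT ✗.
Only k = 1 is perfect, so the longest perfect 3' overlap is 1.

Longest perfect overlap: 1 complementary base pair; below the dimer-risk threshold (threshold 4).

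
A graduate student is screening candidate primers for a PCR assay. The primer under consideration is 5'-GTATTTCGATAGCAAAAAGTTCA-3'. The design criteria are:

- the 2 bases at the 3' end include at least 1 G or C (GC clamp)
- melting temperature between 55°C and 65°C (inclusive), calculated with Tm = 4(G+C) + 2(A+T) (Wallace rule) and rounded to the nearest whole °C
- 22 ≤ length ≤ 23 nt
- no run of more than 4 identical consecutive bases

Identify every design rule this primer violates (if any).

Fails: homopolymer run.

Base counts: A=9, T=7, G=4, C=3 (length 23).
GC clamp: 3' end CA has 1 G/C ✓
Tm: Tm = 2·16 + 4·7 = 60°C ✓
length: length 23 ✓
homopolymer run: longest run = 5, exceeds 4 ✗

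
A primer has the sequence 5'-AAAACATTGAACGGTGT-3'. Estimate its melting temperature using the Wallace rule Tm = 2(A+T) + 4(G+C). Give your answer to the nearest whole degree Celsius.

46°C

Base counts: A=7, T=4, G=4, C=2 (length 17).
Tm = 2·(7+4) + 4·(4+2) = 2·11 + 4·6 = 22 + 24 = 46°C.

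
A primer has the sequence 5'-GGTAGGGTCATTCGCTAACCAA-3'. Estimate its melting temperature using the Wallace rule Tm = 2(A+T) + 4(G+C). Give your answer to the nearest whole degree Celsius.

Base counts: A=6, T=5, G=6, C=5 (length 22).
Tm = 2·(6+5) + 4·(6+5) = 2·11 + 4·11 = 22 + 44 = 66°C.

66°C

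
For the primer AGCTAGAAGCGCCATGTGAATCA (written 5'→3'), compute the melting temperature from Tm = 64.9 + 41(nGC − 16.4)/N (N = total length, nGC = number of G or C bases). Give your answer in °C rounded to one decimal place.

Base counts: A=8, T=4, G=6, C=5; G+C = 11, N = 23.
Tm = 64.9 + 41·(11 − 16.4)/23 = 64.9 + -221.40/23 = 55.3°C.

55.3°C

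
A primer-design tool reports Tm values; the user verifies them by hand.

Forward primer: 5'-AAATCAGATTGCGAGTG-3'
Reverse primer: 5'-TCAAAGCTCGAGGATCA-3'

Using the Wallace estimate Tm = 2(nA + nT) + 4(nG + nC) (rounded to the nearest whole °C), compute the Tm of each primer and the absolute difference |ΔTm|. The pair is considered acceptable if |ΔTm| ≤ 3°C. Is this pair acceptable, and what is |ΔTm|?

|ΔTm| = 2°C; the pair is acceptable.

Forward: A=6 T=4 G=5 C=2 → Tm = 2·10 + 4·7 = 48°C.
Reverse: A=6 T=3 G=4 C=4 → Tm = 2·9 + 4·8 = 50°C.
|ΔTm| = |48 − 50| = 2°C, ≤ 3°C.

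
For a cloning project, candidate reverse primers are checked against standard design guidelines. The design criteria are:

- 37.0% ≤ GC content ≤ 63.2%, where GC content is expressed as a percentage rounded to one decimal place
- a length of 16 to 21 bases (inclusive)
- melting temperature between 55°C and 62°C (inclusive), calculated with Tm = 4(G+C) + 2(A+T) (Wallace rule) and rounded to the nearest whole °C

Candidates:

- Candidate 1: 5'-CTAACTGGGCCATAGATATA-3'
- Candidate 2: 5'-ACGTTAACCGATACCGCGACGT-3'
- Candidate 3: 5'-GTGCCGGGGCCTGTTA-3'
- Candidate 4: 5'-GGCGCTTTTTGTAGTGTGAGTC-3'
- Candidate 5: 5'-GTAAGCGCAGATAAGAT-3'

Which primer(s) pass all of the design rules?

Candidate 1 (20 nt, A=7 T=5 G=4 C=4): GC 8/20 = 40.0% ✓; length 20 ✓; Tm = 2·12 + 4·8 = 56°C ✓ — passes.
Candidate 2 (22 nt, A=6 T=4 G=5 C=7): GC 12/22 = 54.5% ✓; length 22, outside 16–21 ✗; Tm = 2·10 + 4·12 = 68°C, outside 55–62°C ✗ — fails.
Candidate 3 (16 nt, A=1 T=4 G=7 C=4): GC 11/16 = 68.8%, outside 37.0–63.2% ✗; length 16 ✓; Tm = 2·5 + 4·11 = 54°C, outside 55–62°C ✗ — fails.
Candidate 4 (22 nt, A=2 T=9 G=8 C=3): GC 11/22 = 50.0% ✓; length 22, outside 16–21 ✗; Tm = 2·11 + 4·11 = 66°C, outside 55–62°C ✗ — fails.
Candidate 5 (17 nt, A=7 T=3 G=5 C=2): GC 7/17 = 41.2% ✓; length 17 ✓; Tm = 2·10 + 4·7 = 48°C, outside 55–62°C ✗ — fails.

Candidate 1 only.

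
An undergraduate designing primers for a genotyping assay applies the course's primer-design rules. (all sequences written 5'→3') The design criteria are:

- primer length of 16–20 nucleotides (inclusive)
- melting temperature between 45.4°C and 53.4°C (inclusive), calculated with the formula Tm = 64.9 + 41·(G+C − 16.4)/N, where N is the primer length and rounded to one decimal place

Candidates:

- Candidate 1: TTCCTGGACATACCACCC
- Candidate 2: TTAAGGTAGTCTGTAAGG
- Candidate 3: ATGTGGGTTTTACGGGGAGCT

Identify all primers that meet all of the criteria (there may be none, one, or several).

Candidate 1 (18 nt, A=4 T=4 G=2 C=8): length 18 ✓; Tm = 64.9 + 41·(10 − 16.4)/18 = 50.3°C ✓ — passes.
Candidate 2 (18 nt, A=5 T=6 G=6 C=1): length 18 ✓; Tm = 64.9 + 41·(7 − 16.4)/18 = 43.5°C, outside 45.4–53.4°C ✗ — fails.
Candidate 3 (21 nt, A=3 T=7 G=9 C=2): length 21, outside 16–20 ✗; Tm = 64.9 + 41·(11 − 16.4)/21 = 54.4°C, outside 45.4–53.4°C ✗ — fails.

Candidate 1 only.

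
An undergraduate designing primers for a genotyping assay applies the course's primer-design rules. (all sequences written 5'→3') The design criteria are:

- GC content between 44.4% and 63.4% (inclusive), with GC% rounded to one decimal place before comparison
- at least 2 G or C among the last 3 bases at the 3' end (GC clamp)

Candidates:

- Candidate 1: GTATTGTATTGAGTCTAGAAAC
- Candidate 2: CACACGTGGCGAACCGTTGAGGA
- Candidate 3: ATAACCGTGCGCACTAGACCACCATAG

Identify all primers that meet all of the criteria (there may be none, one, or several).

Candidate 2 only.

Candidate 1 (22 nt, A=7 T=8 G=5 C=2): GC 7/22 = 31.8%, outside 44.4–63.4% ✗; 3' end AAC has 1 G/C, need ≥2 ✗ — fails.
Candidate 2 (23 nt, A=6 T=3 G=8 C=6): GC 14/23 = 60.9% ✓; 3' end GGA has 2 G/C ✓ — passes.
Candidate 3 (27 nt, A=9 T=4 G=5 C=9): GC 14/27 = 51.9% ✓; 3' end TAG has 1 G/C, need ≥2 ✗ — fails.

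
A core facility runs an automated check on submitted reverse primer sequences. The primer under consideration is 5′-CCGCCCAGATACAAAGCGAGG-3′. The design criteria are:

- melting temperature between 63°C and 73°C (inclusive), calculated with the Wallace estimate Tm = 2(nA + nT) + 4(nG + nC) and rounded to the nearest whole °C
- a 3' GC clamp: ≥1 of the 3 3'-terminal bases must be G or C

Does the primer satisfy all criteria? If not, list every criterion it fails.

Base counts: A=7, T=1, G=6, C=7 (length 21).
Tm: Tm = 2·8 + 4·13 = 68°C ✓
GC clamp: 3' end AGG has 2 G/C ✓

Meets all criteria.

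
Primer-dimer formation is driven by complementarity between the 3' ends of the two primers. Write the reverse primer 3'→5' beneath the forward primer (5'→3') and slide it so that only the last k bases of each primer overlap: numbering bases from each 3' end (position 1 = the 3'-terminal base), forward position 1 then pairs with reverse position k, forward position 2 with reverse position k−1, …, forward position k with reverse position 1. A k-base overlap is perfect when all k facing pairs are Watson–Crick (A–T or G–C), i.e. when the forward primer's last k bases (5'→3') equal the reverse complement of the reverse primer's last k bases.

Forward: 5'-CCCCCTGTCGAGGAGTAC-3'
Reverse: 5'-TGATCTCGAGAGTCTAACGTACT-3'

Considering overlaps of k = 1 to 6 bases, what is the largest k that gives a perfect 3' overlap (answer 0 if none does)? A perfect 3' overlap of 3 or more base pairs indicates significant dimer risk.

Last 6 bases (5'→3') — forward …GAGTAC, reverse …CGTACT.
Reverse complement of the reverse primer's last 6 bases: AGTACG; its first k bases are the reverse complement of the reverse primer's last k bases, so a perfect k-base overlap needs the forward primer's last k bases to equal them.
Comparing (forward last k vs required): k=1: C vs A ✗; k=2: AC vs AG ✗; k=3: TAC vs AGT ✗; k=4: GTAC vs AGTA ✗; k=5: AGTAC vs AGTAC ✓; k=6: GAGTAC vs AGTACG ✗.
Only k = 5 is perfect, so the longest perfect 3' overlap is 5.

Longest perfect overlap: 5 complementary base pairs; significant dimer risk (threshold 3).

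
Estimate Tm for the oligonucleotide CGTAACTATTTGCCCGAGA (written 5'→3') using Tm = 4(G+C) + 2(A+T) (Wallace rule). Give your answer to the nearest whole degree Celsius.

56°C

Base counts: A=5, T=5, G=4, C=5 (length 19).
Tm = 2·(5+5) + 4·(4+5) = 2·10 + 4·9 = 20 + 36 = 56°C.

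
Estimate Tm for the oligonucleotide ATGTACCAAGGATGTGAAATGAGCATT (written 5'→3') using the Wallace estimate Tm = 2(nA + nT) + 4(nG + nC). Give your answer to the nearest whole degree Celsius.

74°C

Base counts: A=10, T=7, G=7, C=3 (length 27).
Tm = 2·(10+7) + 4·(7+3) = 2·17 + 4·10 = 34 + 40 = 74°C.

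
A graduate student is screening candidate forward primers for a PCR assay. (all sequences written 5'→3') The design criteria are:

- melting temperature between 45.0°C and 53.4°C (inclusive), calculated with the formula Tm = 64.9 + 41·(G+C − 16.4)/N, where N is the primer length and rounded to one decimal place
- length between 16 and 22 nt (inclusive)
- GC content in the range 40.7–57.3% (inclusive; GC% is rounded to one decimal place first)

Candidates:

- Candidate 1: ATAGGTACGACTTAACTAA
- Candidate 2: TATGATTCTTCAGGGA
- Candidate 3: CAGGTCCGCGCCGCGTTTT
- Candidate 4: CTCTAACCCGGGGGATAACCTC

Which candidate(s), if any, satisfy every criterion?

None of the candidates satisfy all criteria.

Candidate 1 (19 nt, A=8 T=5 G=3 C=3): Tm = 64.9 + 41·(6 − 16.4)/19 = 42.5°C, outside 45.0–53.4°C ✗; length 19 ✓; GC 6/19 = 31.6%, outside 40.7–57.3% ✗ — fails.
Candidate 2 (16 nt, A=4 T=6 G=4 C=2): Tm = 64.9 + 41·(6 − 16.4)/16 = 38.3°C, outside 45.0–53.4°C ✗; length 16 ✓; GC 6/16 = 37.5%, outside 40.7–57.3% ✗ — fails.
Candidate 3 (19 nt, A=1 T=5 G=6 C=7): Tm = 64.9 + 41·(13 − 16.4)/19 = 57.6°C, outside 45.0–53.4°C ✗; length 19 ✓; GC 13/19 = 68.4%, outside 40.7–57.3% ✗ — fails.
Candidate 4 (22 nt, A=5 T=4 G=5 C=8): Tm = 64.9 + 41·(13 − 16.4)/22 = 58.6°C, outside 45.0–53.4°C ✗; length 22 ✓; GC 13/22 = 59.1%, outside 40.7–57.3% ✗ — fails.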